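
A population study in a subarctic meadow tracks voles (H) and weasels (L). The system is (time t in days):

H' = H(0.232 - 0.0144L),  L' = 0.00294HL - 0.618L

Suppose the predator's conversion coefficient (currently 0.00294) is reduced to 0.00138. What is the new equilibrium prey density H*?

H* ≈ 448

At the interior fixed point, setting dL/dt = 0 with L > 0 fixes H* = (predator death rate)/(HL coefficient) — independent of the other coefficients.
With the change, H* = 0.618/0.00138 = 448; it rises from 210.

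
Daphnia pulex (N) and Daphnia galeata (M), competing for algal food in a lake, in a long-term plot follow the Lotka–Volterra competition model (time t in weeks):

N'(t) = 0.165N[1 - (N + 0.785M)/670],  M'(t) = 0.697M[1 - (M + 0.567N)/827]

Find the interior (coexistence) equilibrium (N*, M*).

Setting both brackets to zero gives the nullclines N + 0.785M = 670 and 0.567N + M = 827.
Substituting M = 827 - 0.567N into the first: N(1 - 0.785·0.567) = 670 - 0.785·827.
So N* = 20.8/0.555 = 37.5, and then M* = 827 - 0.567·37.5 = 806.

N* ≈ 37.5, M* ≈ 806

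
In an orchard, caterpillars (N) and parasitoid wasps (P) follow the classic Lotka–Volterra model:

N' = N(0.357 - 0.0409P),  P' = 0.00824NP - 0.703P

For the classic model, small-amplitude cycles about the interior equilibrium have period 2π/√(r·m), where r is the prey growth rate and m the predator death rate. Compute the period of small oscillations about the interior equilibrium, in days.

T ≈ 12.5 days

Here r = 0.357 and m = 0.703, so r·m = 0.251.
ω = √0.251 = 0.501 per day, hence T = 2π/ω ≈ 12.5 days.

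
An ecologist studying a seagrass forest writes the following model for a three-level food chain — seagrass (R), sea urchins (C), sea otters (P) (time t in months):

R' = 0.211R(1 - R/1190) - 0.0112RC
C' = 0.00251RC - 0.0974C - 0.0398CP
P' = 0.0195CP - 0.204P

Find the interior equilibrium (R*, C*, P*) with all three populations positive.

R* ≈ 529, C* ≈ 10.5, P* ≈ 30.9

From dP/dt = 0: 0.0195C* = 0.204, so C* = 10.5.
From dR/dt = 0: 0.211(1 - R*/1190) = 0.0112·10.5, giving R* = 1190·(1 - 0.555) = 529.
From dC/dt = 0: 0.00251·529 - 0.0974 = 0.0398P*, so P* = 1.23/0.0398 = 30.9.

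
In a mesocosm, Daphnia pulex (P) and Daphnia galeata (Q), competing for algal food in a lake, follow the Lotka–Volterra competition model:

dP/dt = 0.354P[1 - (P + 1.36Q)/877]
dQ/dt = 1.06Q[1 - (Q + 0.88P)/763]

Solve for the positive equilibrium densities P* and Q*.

Setting both brackets to zero gives the nullclines P + 1.36Q = 877 and 0.88P + Q = 763.
Substituting Q = 763 - 0.88P into the first: P(1 - 1.36·0.88) = 877 - 1.36·763.
So P* = -161/-0.197 = 816, and then Q* = 763 - 0.88·816 = 44.5.

P* ≈ 816, Q* ≈ 44.5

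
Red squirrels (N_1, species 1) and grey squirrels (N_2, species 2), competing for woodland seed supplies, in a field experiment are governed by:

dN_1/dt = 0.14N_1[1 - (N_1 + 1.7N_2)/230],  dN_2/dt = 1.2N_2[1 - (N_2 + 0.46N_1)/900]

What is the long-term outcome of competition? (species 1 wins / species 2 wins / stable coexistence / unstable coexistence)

species 2 excludes species 1

Compare the nullcline intercepts: K1/α12 = 230/1.7 = 135 < K2 = 900; K2/α21 = 900/0.46 = 1960 > K1 = 230.
Since the inequalities point opposite ways, species 2 can invade but species 1 cannot.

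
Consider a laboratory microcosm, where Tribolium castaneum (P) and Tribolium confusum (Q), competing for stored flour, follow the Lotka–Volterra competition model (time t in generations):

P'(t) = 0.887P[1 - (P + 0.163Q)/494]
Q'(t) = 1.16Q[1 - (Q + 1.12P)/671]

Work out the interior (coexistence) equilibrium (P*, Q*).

P* ≈ 471, Q* ≈ 144

Setting both brackets to zero gives the nullclines P + 0.163Q = 494 and 1.12P + Q = 671.
Substituting Q = 671 - 1.12P into the first: P(1 - 0.163·1.12) = 494 - 0.163·671.
So P* = 385/0.817 = 471, and then Q* = 671 - 1.12·471 = 144.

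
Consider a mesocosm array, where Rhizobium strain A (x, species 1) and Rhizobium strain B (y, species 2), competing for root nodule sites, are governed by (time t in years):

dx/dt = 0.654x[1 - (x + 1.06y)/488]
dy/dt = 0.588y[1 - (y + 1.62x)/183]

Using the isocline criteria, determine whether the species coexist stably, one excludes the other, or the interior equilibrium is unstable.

Compare the nullcline intercepts: K1/α12 = 488/1.06 = 460 > K2 = 183; K2/α21 = 183/1.62 = 113 < K1 = 488.
Since the inequalities point opposite ways, species 1 can invade but species 2 cannot.

species 1 excludes species 2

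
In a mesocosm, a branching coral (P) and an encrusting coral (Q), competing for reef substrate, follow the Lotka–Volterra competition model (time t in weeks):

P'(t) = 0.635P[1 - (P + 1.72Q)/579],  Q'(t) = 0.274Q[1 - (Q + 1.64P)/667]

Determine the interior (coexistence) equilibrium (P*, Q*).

P* ≈ 312, Q* ≈ 155

Setting both brackets to zero gives the nullclines P + 1.72Q = 579 and 1.64P + Q = 667.
Substituting Q = 667 - 1.64P into the first: P(1 - 1.72·1.64) = 579 - 1.72·667.
So P* = -568/-1.82 = 312, and then Q* = 667 - 1.64·312 = 155.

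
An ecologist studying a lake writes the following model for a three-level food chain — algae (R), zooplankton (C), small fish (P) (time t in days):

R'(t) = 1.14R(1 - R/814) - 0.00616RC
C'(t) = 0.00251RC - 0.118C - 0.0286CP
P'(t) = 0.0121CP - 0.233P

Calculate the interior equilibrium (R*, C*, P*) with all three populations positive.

R* ≈ 729, C* ≈ 19.3, P* ≈ 59.9

From dP/dt = 0: 0.0121C* = 0.233, so C* = 19.3.
From dR/dt = 0: 1.14(1 - R*/814) = 0.00616·19.3, giving R* = 814·(1 - 0.104) = 729.
From dC/dt = 0: 0.00251·729 - 0.118 = 0.0286P*, so P* = 1.71/0.0286 = 59.9.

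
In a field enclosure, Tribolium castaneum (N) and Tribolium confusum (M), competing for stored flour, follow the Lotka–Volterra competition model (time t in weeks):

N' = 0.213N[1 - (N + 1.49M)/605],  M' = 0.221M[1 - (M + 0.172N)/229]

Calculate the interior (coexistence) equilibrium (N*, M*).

N* ≈ 355, M* ≈ 168

Setting both brackets to zero gives the nullclines N + 1.49M = 605 and 0.172N + M = 229.
Substituting M = 229 - 0.172N into the first: N(1 - 1.49·0.172) = 605 - 1.49·229.
So N* = 264/0.744 = 355, and then M* = 229 - 0.172·355 = 168.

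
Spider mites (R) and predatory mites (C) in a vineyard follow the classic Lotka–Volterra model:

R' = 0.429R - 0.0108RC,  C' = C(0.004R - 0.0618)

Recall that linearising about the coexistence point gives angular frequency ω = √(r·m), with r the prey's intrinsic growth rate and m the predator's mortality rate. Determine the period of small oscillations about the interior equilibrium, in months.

Here r = 0.429 and m = 0.0618, so r·m = 0.0265.
ω = √0.0265 = 0.163 per month, hence T = 2π/ω ≈ 38.6 months.

T ≈ 38.6 months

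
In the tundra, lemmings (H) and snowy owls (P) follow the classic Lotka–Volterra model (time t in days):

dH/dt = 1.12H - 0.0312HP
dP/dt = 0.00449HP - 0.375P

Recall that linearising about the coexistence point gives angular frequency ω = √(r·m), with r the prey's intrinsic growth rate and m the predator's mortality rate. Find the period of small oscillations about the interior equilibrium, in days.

Here r = 1.12 and m = 0.375, so r·m = 0.42.
ω = √0.42 = 0.648 per day, hence T = 2π/ω ≈ 9.7 days.

T ≈ 9.7 days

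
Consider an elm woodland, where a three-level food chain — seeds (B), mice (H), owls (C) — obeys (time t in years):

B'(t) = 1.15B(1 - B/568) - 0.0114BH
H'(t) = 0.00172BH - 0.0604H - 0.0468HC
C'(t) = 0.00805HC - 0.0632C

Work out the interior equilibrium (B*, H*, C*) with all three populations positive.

B* ≈ 524, H* ≈ 7.85, C* ≈ 18

From dC/dt = 0: 0.00805H* = 0.0632, so H* = 7.85.
From dB/dt = 0: 1.15(1 - B*/568) = 0.0114·7.85, giving B* = 568·(1 - 0.0778) = 524.
From dH/dt = 0: 0.00172·524 - 0.0604 = 0.0468C*, so C* = 0.841/0.0468 = 18.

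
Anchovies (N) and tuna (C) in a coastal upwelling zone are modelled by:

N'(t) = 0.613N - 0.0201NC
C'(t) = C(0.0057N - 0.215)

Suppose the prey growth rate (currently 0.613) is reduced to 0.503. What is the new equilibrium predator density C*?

C* ≈ 25

At the interior fixed point, setting dN/dt = 0 with N > 0 fixes C* = (prey growth rate)/(NC coefficient) — independent of the other coefficients.
With the change, C* = 0.503/0.0201 = 25; it falls from 30.5.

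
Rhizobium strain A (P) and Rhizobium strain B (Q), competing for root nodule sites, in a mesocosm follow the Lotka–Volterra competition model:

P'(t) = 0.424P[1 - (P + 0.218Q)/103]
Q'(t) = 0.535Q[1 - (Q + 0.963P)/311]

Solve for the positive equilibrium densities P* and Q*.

P* ≈ 44.6, Q* ≈ 268

Setting both brackets to zero gives the nullclines P + 0.218Q = 103 and 0.963P + Q = 311.
Substituting Q = 311 - 0.963P into the first: P(1 - 0.218·0.963) = 103 - 0.218·311.
So P* = 35.2/0.79 = 44.6, and then Q* = 311 - 0.963·44.6 = 268.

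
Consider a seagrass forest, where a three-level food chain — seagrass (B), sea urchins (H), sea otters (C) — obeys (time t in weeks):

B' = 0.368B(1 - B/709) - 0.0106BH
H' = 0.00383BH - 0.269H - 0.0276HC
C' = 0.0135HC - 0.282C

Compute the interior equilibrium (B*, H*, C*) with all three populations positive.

From dC/dt = 0: 0.0135H* = 0.282, so H* = 20.9.
From dB/dt = 0: 0.368(1 - B*/709) = 0.0106·20.9, giving B* = 709·(1 - 0.602) = 282.
From dH/dt = 0: 0.00383·282 - 0.269 = 0.0276C*, so C* = 0.813/0.0276 = 29.4.

B* ≈ 282, H* ≈ 20.9, C* ≈ 29.4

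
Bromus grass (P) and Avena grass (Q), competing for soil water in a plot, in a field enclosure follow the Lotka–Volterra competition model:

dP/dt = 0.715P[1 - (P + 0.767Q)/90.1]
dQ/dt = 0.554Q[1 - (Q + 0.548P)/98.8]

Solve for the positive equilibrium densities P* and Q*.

P* ≈ 24.7, Q* ≈ 85.3

Setting both brackets to zero gives the nullclines P + 0.767Q = 90.1 and 0.548P + Q = 98.8.
Substituting Q = 98.8 - 0.548P into the first: P(1 - 0.767·0.548) = 90.1 - 0.767·98.8.
So P* = 14.3/0.58 = 24.7, and then Q* = 98.8 - 0.548·24.7 = 85.3.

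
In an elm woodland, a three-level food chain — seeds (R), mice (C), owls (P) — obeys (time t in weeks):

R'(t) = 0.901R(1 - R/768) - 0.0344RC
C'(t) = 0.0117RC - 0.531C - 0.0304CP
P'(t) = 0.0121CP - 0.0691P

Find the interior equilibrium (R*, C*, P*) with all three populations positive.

From dP/dt = 0: 0.0121C* = 0.0691, so C* = 5.71.
From dR/dt = 0: 0.901(1 - R*/768) = 0.0344·5.71, giving R* = 768·(1 - 0.218) = 601.
From dC/dt = 0: 0.0117·601 - 0.531 = 0.0304P*, so P* = 6.5/0.0304 = 214.

R* ≈ 601, C* ≈ 5.71, P* ≈ 214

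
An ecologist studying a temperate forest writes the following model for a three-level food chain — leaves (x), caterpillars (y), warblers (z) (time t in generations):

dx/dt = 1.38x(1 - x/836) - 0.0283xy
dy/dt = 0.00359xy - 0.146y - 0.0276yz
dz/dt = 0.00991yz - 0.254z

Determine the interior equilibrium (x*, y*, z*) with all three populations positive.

x* ≈ 397, y* ≈ 25.6, z* ≈ 46.3

From dz/dt = 0: 0.00991y* = 0.254, so y* = 25.6.
From dx/dt = 0: 1.38(1 - x*/836) = 0.0283·25.6, giving x* = 836·(1 - 0.526) = 397.
From dy/dt = 0: 0.00359·397 - 0.146 = 0.0276z*, so z* = 1.28/0.0276 = 46.3.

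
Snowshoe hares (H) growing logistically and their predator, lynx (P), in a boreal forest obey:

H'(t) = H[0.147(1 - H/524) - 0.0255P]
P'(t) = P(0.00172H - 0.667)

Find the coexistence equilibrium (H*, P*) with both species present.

From dP/dt = 0 with P > 0: 0.00172H* = 0.667, so H* = 388.
Substitute into dH/dt = 0: 0.147(1 - 388/524) = 0.0255P*.
The bracket is 0.26, giving P* = 0.0382/0.0255 = 1.5.

H* ≈ 388, P* ≈ 1.5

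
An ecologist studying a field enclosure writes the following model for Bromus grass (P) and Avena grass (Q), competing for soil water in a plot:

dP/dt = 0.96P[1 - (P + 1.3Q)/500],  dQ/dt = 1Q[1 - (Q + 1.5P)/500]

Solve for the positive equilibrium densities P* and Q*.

Setting both brackets to zero gives the nullclines P + 1.3Q = 500 and 1.5P + Q = 500.
Substituting Q = 500 - 1.5P into the first: P(1 - 1.3·1.5) = 500 - 1.3·500.
So P* = -150/-0.95 = 158, and then Q* = 500 - 1.5·158 = 263.

P* ≈ 158, Q* ≈ 263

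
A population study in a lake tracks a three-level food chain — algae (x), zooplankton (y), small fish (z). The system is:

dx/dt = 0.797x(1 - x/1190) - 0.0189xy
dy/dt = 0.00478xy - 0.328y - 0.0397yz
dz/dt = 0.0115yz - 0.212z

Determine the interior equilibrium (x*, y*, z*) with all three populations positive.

From dz/dt = 0: 0.0115y* = 0.212, so y* = 18.4.
From dx/dt = 0: 0.797(1 - x*/1190) = 0.0189·18.4, giving x* = 1190·(1 - 0.437) = 670.
From dy/dt = 0: 0.00478·670 - 0.328 = 0.0397z*, so z* = 2.87/0.0397 = 72.4.

x* ≈ 670, y* ≈ 18.4, z* ≈ 72.4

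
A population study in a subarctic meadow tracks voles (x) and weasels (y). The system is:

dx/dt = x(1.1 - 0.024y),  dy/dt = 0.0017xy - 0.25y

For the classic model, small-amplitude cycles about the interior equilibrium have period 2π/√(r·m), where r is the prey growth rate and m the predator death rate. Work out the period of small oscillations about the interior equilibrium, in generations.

T ≈ 12 generations

Here r = 1.1 and m = 0.25, so r·m = 0.275.
ω = √0.275 = 0.524 per generation, hence T = 2π/ω ≈ 12 generations.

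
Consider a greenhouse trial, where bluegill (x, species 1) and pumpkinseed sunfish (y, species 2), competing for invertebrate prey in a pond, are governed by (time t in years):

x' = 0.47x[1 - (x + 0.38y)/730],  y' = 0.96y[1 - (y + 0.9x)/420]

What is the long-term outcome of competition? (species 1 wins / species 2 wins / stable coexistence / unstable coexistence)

Compare the nullcline intercepts: K1/α12 = 730/0.38 = 1920 > K2 = 420; K2/α21 = 420/0.9 = 467 < K1 = 730.
Since the inequalities point opposite ways, species 1 can invade but species 2 cannot.

species 1 excludes species 2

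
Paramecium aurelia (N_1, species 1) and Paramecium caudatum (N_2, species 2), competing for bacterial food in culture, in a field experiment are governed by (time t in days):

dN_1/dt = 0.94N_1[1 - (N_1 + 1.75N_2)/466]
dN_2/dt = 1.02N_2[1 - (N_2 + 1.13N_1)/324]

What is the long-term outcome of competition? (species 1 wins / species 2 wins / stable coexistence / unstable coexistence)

unstable coexistence (outcome depends on initial conditions)

Compare the nullcline intercepts: K1/α12 = 466/1.75 = 266 < K2 = 324; K2/α21 = 324/1.13 = 287 < K1 = 466.
Since both are reversed, neither can invade when rare; the interior point is a saddle.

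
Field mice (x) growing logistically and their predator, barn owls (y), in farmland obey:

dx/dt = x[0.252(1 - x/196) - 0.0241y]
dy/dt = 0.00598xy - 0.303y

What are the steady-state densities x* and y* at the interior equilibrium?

From dy/dt = 0 with y > 0: 0.00598x* = 0.303, so x* = 50.7.
Substitute into dx/dt = 0: 0.252(1 - 50.7/196) = 0.0241y*.
The bracket is 0.741, giving y* = 0.187/0.0241 = 7.75.

x* ≈ 50.7, y* ≈ 7.75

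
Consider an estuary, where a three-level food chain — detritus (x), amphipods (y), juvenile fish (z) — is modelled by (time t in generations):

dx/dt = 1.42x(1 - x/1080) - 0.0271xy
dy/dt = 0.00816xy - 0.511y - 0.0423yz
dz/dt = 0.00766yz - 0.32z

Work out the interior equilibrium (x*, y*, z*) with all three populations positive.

x* ≈ 219, y* ≈ 41.8, z* ≈ 30.2

From dz/dt = 0: 0.00766y* = 0.32, so y* = 41.8.
From dx/dt = 0: 1.42(1 - x*/1080) = 0.0271·41.8, giving x* = 1080·(1 - 0.797) = 219.
From dy/dt = 0: 0.00816·219 - 0.511 = 0.0423z*, so z* = 1.28/0.0423 = 30.2.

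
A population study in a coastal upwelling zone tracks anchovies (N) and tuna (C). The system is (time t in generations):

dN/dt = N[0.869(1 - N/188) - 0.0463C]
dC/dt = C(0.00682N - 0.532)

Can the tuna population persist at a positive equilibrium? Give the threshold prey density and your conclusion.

Threshold N = 78; K > 78, so yes, the predator persists.

The predator equation gives dC/dt > 0 only when N > 0.532/0.00682 = 78.
Without the predator, N → K = 188. Since 188 > 78, the predator can invade and persist.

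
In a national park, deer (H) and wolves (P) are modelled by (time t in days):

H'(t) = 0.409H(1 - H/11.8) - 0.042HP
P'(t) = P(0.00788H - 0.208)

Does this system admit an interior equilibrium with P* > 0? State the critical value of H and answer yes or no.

Threshold H = 26.4; K < 26.4, so no, the predator goes extinct.

The predator equation gives dP/dt > 0 only when H > 0.208/0.00788 = 26.4.
Without the predator, H → K = 11.8. Since 11.8 < 26.4, the predator cannot invade.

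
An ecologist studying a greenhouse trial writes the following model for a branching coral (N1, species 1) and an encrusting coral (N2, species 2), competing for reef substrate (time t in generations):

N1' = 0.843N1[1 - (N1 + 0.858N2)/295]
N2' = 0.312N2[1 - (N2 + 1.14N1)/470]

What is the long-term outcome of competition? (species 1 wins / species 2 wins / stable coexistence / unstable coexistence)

Compare the nullcline intercepts: K1/α12 = 295/0.858 = 344 < K2 = 470; K2/α21 = 470/1.14 = 412 > K1 = 295.
Since the inequalities point opposite ways, species 2 can invade but species 1 cannot.

species 2 excludes species 1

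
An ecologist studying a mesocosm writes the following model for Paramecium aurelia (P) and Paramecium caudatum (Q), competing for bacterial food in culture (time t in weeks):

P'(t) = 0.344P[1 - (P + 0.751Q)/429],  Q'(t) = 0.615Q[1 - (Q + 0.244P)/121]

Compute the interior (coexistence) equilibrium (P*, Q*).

P* ≈ 414, Q* ≈ 20

Setting both brackets to zero gives the nullclines P + 0.751Q = 429 and 0.244P + Q = 121.
Substituting Q = 121 - 0.244P into the first: P(1 - 0.751·0.244) = 429 - 0.751·121.
So P* = 338/0.817 = 414, and then Q* = 121 - 0.244·414 = 20.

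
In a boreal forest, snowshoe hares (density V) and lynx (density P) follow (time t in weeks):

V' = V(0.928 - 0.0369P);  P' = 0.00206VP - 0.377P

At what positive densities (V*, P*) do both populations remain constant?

Set dP/dt = 0 with P > 0: 0.00206V - 0.377 = 0, so V* = 0.377/0.00206 = 183.
Set dV/dt = 0 with V > 0: 0.928 - 0.0369P = 0, so P* = 0.928/0.0369 = 25.1.

V* ≈ 183, P* ≈ 25.1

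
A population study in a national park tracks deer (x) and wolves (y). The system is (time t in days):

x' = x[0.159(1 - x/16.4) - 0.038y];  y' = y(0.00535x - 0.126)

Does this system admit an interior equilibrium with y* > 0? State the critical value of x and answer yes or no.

The predator equation gives dy/dt > 0 only when x > 0.126/0.00535 = 23.6.
Without the predator, x → K = 16.4. Since 16.4 < 23.6, the predator cannot invade.

Threshold x = 23.6; K < 23.6, so no, the predator goes extinct.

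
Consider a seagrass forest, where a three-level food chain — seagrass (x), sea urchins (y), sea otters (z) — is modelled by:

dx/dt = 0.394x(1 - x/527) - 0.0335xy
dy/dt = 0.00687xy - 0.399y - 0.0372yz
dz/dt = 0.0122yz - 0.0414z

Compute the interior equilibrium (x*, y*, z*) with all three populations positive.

From dz/dt = 0: 0.0122y* = 0.0414, so y* = 3.39.
From dx/dt = 0: 0.394(1 - x*/527) = 0.0335·3.39, giving x* = 527·(1 - 0.289) = 375.
From dy/dt = 0: 0.00687·375 - 0.399 = 0.0372z*, so z* = 2.18/0.0372 = 58.5.

x* ≈ 375, y* ≈ 3.39, z* ≈ 58.5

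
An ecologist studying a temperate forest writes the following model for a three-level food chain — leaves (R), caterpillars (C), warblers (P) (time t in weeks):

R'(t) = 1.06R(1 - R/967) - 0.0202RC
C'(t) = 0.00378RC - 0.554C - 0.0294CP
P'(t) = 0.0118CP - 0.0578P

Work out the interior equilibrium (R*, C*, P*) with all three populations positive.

From dP/dt = 0: 0.0118C* = 0.0578, so C* = 4.9.
From dR/dt = 0: 1.06(1 - R*/967) = 0.0202·4.9, giving R* = 967·(1 - 0.0933) = 877.
From dC/dt = 0: 0.00378·877 - 0.554 = 0.0294P*, so P* = 2.76/0.0294 = 93.9.

R* ≈ 877, C* ≈ 4.9, P* ≈ 93.9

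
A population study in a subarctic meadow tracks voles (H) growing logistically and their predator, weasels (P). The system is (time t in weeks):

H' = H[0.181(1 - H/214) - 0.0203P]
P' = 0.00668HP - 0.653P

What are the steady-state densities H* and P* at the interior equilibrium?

From dP/dt = 0 with P > 0: 0.00668H* = 0.653, so H* = 97.8.
Substitute into dH/dt = 0: 0.181(1 - 97.8/214) = 0.0203P*.
The bracket is 0.543, giving P* = 0.0983/0.0203 = 4.84.

H* ≈ 97.8, P* ≈ 4.84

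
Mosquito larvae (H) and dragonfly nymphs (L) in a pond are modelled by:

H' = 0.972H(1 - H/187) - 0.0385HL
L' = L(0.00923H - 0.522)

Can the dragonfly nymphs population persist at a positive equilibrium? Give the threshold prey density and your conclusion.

The predator equation gives dL/dt > 0 only when H > 0.522/0.00923 = 56.6.
Without the predator, H → K = 187. Since 187 > 56.6, the predator can invade and persist.

Threshold H = 56.6; K > 56.6, so yes, the predator persists.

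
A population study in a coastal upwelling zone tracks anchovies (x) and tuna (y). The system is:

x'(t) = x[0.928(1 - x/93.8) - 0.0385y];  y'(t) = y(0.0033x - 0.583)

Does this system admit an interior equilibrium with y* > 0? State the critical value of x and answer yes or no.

The predator equation gives dy/dt > 0 only when x > 0.583/0.0033 = 177.
Without the predator, x → K = 93.8. Since 93.8 < 177, the predator cannot invade.

Threshold x = 177; K < 177, so no, the predator goes extinct.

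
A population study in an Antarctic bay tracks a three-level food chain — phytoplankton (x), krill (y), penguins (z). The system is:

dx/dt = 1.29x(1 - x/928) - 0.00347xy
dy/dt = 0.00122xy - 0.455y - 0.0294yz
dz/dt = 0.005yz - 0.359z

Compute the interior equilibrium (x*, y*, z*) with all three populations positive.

From dz/dt = 0: 0.005y* = 0.359, so y* = 71.8.
From dx/dt = 0: 1.29(1 - x*/928) = 0.00347·71.8, giving x* = 928·(1 - 0.193) = 749.
From dy/dt = 0: 0.00122·749 - 0.455 = 0.0294z*, so z* = 0.458/0.0294 = 15.6.

x* ≈ 749, y* ≈ 71.8, z* ≈ 15.6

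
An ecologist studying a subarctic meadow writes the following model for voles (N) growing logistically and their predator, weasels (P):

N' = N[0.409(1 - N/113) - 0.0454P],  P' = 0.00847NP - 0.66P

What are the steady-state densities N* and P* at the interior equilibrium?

From dP/dt = 0 with P > 0: 0.00847N* = 0.66, so N* = 77.9.
Substitute into dN/dt = 0: 0.409(1 - 77.9/113) = 0.0454P*.
The bracket is 0.31, giving P* = 0.127/0.0454 = 2.8.

N* ≈ 77.9, P* ≈ 2.8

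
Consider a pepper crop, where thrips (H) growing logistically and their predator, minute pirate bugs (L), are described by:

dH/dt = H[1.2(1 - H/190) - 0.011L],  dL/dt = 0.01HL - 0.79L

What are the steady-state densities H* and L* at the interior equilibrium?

H* ≈ 79, L* ≈ 63.7

From dL/dt = 0 with L > 0: 0.01H* = 0.79, so H* = 79.
Substitute into dH/dt = 0: 1.2(1 - 79/190) = 0.011L*.
The bracket is 0.584, giving L* = 0.701/0.011 = 63.7.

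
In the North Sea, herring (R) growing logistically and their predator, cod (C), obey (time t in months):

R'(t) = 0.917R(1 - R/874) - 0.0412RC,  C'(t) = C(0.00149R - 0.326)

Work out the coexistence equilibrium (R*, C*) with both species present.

R* ≈ 219, C* ≈ 16.7

From dC/dt = 0 with C > 0: 0.00149R* = 0.326, so R* = 219.
Substitute into dR/dt = 0: 0.917(1 - 219/874) = 0.0412C*.
The bracket is 0.75, giving C* = 0.687/0.0412 = 16.7.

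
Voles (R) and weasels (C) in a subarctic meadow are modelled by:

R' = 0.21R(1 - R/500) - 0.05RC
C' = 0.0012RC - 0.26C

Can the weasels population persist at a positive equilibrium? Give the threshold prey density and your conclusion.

Threshold R = 217; K > 217, so yes, the predator persists.

The predator equation gives dC/dt > 0 only when R > 0.26/0.0012 = 217.
Without the predator, R → K = 500. Since 500 > 217, the predator can invade and persist.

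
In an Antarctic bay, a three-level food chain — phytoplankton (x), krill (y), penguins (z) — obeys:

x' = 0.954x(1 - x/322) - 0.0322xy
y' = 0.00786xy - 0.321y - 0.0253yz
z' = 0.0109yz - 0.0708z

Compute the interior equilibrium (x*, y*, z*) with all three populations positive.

x* ≈ 251, y* ≈ 6.5, z* ≈ 65.4

From dz/dt = 0: 0.0109y* = 0.0708, so y* = 6.5.
From dx/dt = 0: 0.954(1 - x*/322) = 0.0322·6.5, giving x* = 322·(1 - 0.219) = 251.
From dy/dt = 0: 0.00786·251 - 0.321 = 0.0253z*, so z* = 1.66/0.0253 = 65.4.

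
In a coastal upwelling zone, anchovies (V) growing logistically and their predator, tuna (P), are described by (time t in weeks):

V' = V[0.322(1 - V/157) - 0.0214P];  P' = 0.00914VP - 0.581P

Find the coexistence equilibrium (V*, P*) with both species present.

From dP/dt = 0 with P > 0: 0.00914V* = 0.581, so V* = 63.6.
Substitute into dV/dt = 0: 0.322(1 - 63.6/157) = 0.0214P*.
The bracket is 0.595, giving P* = 0.192/0.0214 = 8.95.

V* ≈ 63.6, P* ≈ 8.95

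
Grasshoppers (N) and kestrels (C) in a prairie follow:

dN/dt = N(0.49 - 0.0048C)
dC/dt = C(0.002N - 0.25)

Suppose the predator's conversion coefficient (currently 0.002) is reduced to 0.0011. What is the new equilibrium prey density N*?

N* ≈ 227

At the interior fixed point, setting dC/dt = 0 with C > 0 fixes N* = (predator death rate)/(NC coefficient) — independent of the other coefficients.
With the change, N* = 0.25/0.0011 = 227; it rises from 125.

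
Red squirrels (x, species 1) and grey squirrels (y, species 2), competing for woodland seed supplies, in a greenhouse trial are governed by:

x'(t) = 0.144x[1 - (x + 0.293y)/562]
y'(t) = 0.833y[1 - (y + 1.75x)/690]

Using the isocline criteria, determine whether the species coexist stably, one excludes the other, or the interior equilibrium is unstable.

Compare the nullcline intercepts: K1/α12 = 562/0.293 = 1920 > K2 = 690; K2/α21 = 690/1.75 = 394 < K1 = 562.
Since the inequalities point opposite ways, species 1 can invade but species 2 cannot.

species 1 excludes species 2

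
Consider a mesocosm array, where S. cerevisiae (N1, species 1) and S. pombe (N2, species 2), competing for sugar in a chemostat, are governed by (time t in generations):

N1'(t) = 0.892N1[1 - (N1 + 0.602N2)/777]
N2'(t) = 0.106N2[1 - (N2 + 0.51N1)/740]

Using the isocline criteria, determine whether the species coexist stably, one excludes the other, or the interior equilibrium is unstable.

Compare the nullcline intercepts: K1/α12 = 777/0.602 = 1290 > K2 = 740; K2/α21 = 740/0.51 = 1450 > K1 = 777.
Since both inequalities hold, each species can invade when rare, so the interior equilibrium is stable.

stable coexistence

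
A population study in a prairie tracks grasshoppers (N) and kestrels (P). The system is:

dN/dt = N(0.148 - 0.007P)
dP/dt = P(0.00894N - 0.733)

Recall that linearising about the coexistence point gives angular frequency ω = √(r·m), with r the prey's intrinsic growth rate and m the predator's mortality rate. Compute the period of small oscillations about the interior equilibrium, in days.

Here r = 0.148 and m = 0.733, so r·m = 0.108.
ω = √0.108 = 0.329 per day, hence T = 2π/ω ≈ 19.1 days.

T ≈ 19.1 days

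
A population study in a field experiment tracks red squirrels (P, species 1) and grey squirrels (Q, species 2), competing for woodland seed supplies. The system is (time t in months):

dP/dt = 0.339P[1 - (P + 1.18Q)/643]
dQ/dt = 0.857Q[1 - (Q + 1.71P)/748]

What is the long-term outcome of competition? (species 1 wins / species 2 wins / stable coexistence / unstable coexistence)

Compare the nullcline intercepts: K1/α12 = 643/1.18 = 545 < K2 = 748; K2/α21 = 748/1.71 = 437 < K1 = 643.
Since both are reversed, neither can invade when rare; the interior point is a saddle.

unstable coexistence (outcome depends on initial conditions)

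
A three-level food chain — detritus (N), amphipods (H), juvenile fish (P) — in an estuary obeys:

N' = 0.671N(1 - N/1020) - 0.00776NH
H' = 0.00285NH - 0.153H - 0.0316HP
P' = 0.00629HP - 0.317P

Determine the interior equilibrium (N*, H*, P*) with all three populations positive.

N* ≈ 426, H* ≈ 50.4, P* ≈ 33.5

From dP/dt = 0: 0.00629H* = 0.317, so H* = 50.4.
From dN/dt = 0: 0.671(1 - N*/1020) = 0.00776·50.4, giving N* = 1020·(1 - 0.583) = 426.
From dH/dt = 0: 0.00285·426 - 0.153 = 0.0316P*, so P* = 1.06/0.0316 = 33.5.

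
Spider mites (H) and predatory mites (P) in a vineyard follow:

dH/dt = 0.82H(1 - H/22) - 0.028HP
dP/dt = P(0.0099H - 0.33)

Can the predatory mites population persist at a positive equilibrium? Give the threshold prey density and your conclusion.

The predator equation gives dP/dt > 0 only when H > 0.33/0.0099 = 33.3.
Without the predator, H → K = 22. Since 22 < 33.3, the predator cannot invade.

Threshold H = 33.3; K < 33.3, so no, the predator goes extinct.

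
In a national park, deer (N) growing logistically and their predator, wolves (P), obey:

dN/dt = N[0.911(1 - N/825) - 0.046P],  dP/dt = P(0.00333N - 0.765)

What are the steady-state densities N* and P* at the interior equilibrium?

N* ≈ 230, P* ≈ 14.3

From dP/dt = 0 with P > 0: 0.00333N* = 0.765, so N* = 230.
Substitute into dN/dt = 0: 0.911(1 - 230/825) = 0.046P*.
The bracket is 0.722, giving P* = 0.657/0.046 = 14.3.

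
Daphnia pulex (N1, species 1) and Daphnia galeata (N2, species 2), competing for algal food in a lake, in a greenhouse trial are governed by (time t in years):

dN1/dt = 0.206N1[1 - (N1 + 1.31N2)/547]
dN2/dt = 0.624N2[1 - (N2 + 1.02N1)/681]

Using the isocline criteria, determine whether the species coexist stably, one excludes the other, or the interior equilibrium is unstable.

species 2 excludes species 1

Compare the nullcline intercepts: K1/α12 = 547/1.31 = 418 < K2 = 681; K2/α21 = 681/1.02 = 668 > K1 = 547.
Since the inequalities point opposite ways, species 2 can invade but species 1 cannot.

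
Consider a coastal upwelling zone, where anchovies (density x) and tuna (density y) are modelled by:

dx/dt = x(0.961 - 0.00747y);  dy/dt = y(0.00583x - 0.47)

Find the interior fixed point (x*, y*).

Set dy/dt = 0 with y > 0: 0.00583x - 0.47 = 0, so x* = 0.47/0.00583 = 80.6.
Set dx/dt = 0 with x > 0: 0.961 - 0.00747y = 0, so y* = 0.961/0.00747 = 129.

x* ≈ 80.6, y* ≈ 129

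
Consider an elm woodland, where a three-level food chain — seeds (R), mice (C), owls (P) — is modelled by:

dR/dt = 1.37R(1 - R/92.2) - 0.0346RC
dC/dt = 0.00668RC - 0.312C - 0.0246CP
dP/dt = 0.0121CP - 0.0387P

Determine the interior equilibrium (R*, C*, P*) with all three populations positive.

From dP/dt = 0: 0.0121C* = 0.0387, so C* = 3.2.
From dR/dt = 0: 1.37(1 - R*/92.2) = 0.0346·3.2, giving R* = 92.2·(1 - 0.0808) = 84.8.
From dC/dt = 0: 0.00668·84.8 - 0.312 = 0.0246P*, so P* = 0.254/0.0246 = 10.3.

R* ≈ 84.8, C* ≈ 3.2, P* ≈ 10.3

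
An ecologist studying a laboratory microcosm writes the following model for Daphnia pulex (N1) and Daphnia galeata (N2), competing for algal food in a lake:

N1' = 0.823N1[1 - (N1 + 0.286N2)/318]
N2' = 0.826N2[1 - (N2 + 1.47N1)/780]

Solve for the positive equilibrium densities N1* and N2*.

N1* ≈ 164, N2* ≈ 539

Setting both brackets to zero gives the nullclines N1 + 0.286N2 = 318 and 1.47N1 + N2 = 780.
Substituting N2 = 780 - 1.47N1 into the first: N1(1 - 0.286·1.47) = 318 - 0.286·780.
So N1* = 94.9/0.58 = 164, and then N2* = 780 - 1.47·164 = 539.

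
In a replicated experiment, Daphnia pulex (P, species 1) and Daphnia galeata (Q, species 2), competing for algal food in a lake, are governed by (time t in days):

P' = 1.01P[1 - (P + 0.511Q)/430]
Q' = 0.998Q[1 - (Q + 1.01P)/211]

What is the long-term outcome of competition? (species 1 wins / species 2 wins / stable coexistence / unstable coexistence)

species 1 excludes species 2

Compare the nullcline intercepts: K1/α12 = 430/0.511 = 841 > K2 = 211; K2/α21 = 211/1.01 = 209 < K1 = 430.
Since the inequalities point opposite ways, species 1 can invade but species 2 cannot.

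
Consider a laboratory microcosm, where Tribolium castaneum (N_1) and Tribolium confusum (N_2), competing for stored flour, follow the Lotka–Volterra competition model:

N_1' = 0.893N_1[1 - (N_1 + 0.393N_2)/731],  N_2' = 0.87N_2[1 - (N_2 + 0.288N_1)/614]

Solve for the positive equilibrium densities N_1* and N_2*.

N_1* ≈ 552, N_2* ≈ 455

Setting both brackets to zero gives the nullclines N_1 + 0.393N_2 = 731 and 0.288N_1 + N_2 = 614.
Substituting N_2 = 614 - 0.288N_1 into the first: N_1(1 - 0.393·0.288) = 731 - 0.393·614.
So N_1* = 490/0.887 = 552, and then N_2* = 614 - 0.288·552 = 455.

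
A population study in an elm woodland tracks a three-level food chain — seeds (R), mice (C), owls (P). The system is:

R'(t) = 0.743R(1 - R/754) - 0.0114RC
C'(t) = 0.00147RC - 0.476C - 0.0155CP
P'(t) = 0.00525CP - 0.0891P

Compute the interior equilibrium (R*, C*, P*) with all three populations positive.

R* ≈ 558, C* ≈ 17, P* ≈ 22.2

From dP/dt = 0: 0.00525C* = 0.0891, so C* = 17.
From dR/dt = 0: 0.743(1 - R*/754) = 0.0114·17, giving R* = 754·(1 - 0.26) = 558.
From dC/dt = 0: 0.00147·558 - 0.476 = 0.0155P*, so P* = 0.344/0.0155 = 22.2.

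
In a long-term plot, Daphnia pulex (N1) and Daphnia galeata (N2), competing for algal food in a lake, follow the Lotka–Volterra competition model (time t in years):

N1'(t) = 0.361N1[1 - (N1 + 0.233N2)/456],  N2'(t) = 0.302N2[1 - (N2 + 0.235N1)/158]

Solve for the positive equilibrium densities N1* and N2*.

N1* ≈ 443, N2* ≈ 53.8

Setting both brackets to zero gives the nullclines N1 + 0.233N2 = 456 and 0.235N1 + N2 = 158.
Substituting N2 = 158 - 0.235N1 into the first: N1(1 - 0.233·0.235) = 456 - 0.233·158.
So N1* = 419/0.945 = 443, and then N2* = 158 - 0.235·443 = 53.8.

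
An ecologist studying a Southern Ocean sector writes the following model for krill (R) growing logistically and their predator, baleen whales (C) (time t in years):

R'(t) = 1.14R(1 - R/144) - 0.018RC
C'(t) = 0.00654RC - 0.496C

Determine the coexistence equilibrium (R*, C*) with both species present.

R* ≈ 75.8, C* ≈ 30

From dC/dt = 0 with C > 0: 0.00654R* = 0.496, so R* = 75.8.
Substitute into dR/dt = 0: 1.14(1 - 75.8/144) = 0.018C*.
The bracket is 0.473, giving C* = 0.54/0.018 = 30.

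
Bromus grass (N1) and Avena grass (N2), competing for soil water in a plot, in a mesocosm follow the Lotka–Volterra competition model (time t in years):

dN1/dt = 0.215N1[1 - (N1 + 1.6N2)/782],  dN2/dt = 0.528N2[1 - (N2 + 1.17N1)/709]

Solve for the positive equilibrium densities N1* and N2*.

Setting both brackets to zero gives the nullclines N1 + 1.6N2 = 782 and 1.17N1 + N2 = 709.
Substituting N2 = 709 - 1.17N1 into the first: N1(1 - 1.6·1.17) = 782 - 1.6·709.
So N1* = -352/-0.872 = 404, and then N2* = 709 - 1.17·404 = 236.

N1* ≈ 404, N2* ≈ 236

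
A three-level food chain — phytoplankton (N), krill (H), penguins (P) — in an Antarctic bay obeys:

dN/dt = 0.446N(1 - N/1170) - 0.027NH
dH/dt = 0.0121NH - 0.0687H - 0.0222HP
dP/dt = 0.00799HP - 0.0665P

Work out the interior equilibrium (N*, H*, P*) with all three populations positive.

N* ≈ 580, H* ≈ 8.32, P* ≈ 313

From dP/dt = 0: 0.00799H* = 0.0665, so H* = 8.32.
From dN/dt = 0: 0.446(1 - N*/1170) = 0.027·8.32, giving N* = 1170·(1 - 0.504) = 580.
From dH/dt = 0: 0.0121·580 - 0.0687 = 0.0222P*, so P* = 6.96/0.0222 = 313.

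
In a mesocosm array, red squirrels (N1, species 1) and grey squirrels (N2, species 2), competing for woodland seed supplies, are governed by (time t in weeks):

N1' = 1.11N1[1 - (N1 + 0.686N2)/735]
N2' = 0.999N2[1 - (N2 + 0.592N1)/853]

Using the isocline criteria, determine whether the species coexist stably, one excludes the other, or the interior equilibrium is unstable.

Compare the nullcline intercepts: K1/α12 = 735/0.686 = 1070 > K2 = 853; K2/α21 = 853/0.592 = 1440 > K1 = 735.
Since both inequalities hold, each species can invade when rare, so the interior equilibrium is stable.

stable coexistence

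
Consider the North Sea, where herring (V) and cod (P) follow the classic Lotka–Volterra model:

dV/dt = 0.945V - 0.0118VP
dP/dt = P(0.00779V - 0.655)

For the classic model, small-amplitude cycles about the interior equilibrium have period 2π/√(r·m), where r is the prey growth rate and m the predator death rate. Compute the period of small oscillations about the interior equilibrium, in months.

Here r = 0.945 and m = 0.655, so r·m = 0.619.
ω = √0.619 = 0.787 per month, hence T = 2π/ω ≈ 7.99 months.

T ≈ 7.99 months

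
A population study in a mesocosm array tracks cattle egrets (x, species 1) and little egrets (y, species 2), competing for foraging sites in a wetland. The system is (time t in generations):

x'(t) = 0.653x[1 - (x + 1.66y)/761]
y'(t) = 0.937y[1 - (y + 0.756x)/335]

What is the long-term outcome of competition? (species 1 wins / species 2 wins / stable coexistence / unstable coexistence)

Compare the nullcline intercepts: K1/α12 = 761/1.66 = 458 > K2 = 335; K2/α21 = 335/0.756 = 443 < K1 = 761.
Since the inequalities point opposite ways, species 1 can invade but species 2 cannot.

species 1 excludes species 2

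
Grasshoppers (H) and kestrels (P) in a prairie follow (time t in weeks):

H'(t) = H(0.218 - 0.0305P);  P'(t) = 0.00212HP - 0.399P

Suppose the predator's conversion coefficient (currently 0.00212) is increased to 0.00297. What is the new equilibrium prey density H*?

At the interior fixed point, setting dP/dt = 0 with P > 0 fixes H* = (predator death rate)/(HP coefficient) — independent of the other coefficients.
With the change, H* = 0.399/0.00297 = 134; it falls from 188.

H* ≈ 134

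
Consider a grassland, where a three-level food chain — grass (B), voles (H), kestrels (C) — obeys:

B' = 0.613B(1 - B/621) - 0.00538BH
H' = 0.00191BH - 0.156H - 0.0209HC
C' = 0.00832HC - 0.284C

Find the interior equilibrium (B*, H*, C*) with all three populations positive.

B* ≈ 435, H* ≈ 34.1, C* ≈ 32.3

From dC/dt = 0: 0.00832H* = 0.284, so H* = 34.1.
From dB/dt = 0: 0.613(1 - B*/621) = 0.00538·34.1, giving B* = 621·(1 - 0.3) = 435.
From dH/dt = 0: 0.00191·435 - 0.156 = 0.0209C*, so C* = 0.675/0.0209 = 32.3.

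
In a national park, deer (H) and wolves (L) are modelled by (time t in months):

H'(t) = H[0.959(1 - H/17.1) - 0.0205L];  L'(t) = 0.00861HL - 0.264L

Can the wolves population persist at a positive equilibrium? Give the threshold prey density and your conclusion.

Threshold H = 30.7; K < 30.7, so no, the predator goes extinct.

The predator equation gives dL/dt > 0 only when H > 0.264/0.00861 = 30.7.
Without the predator, H → K = 17.1. Since 17.1 < 30.7, the predator cannot invade.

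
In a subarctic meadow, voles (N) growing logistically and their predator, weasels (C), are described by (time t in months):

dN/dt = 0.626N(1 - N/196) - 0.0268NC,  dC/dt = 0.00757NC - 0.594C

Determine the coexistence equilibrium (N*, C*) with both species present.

From dC/dt = 0 with C > 0: 0.00757N* = 0.594, so N* = 78.5.
Substitute into dN/dt = 0: 0.626(1 - 78.5/196) = 0.0268C*.
The bracket is 0.6, giving C* = 0.375/0.0268 = 14.

N* ≈ 78.5, C* ≈ 14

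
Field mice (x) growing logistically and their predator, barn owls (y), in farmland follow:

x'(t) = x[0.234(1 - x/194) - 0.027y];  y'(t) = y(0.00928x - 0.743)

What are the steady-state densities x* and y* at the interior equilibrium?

From dy/dt = 0 with y > 0: 0.00928x* = 0.743, so x* = 80.1.
Substitute into dx/dt = 0: 0.234(1 - 80.1/194) = 0.027y*.
The bracket is 0.587, giving y* = 0.137/0.027 = 5.09.

x* ≈ 80.1, y* ≈ 5.09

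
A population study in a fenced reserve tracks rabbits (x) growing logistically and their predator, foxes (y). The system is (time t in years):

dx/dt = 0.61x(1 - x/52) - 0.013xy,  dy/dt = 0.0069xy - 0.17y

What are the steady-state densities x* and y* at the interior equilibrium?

x* ≈ 24.6, y* ≈ 24.7

From dy/dt = 0 with y > 0: 0.0069x* = 0.17, so x* = 24.6.
Substitute into dx/dt = 0: 0.61(1 - 24.6/52) = 0.013y*.
The bracket is 0.526, giving y* = 0.321/0.013 = 24.7.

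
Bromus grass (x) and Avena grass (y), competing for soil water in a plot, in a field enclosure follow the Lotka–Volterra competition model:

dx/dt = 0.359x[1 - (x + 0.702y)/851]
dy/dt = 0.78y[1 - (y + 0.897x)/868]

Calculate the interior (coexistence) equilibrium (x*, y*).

Setting both brackets to zero gives the nullclines x + 0.702y = 851 and 0.897x + y = 868.
Substituting y = 868 - 0.897x into the first: x(1 - 0.702·0.897) = 851 - 0.702·868.
So x* = 242/0.37 = 653, and then y* = 868 - 0.897·653 = 283.

x* ≈ 653, y* ≈ 283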